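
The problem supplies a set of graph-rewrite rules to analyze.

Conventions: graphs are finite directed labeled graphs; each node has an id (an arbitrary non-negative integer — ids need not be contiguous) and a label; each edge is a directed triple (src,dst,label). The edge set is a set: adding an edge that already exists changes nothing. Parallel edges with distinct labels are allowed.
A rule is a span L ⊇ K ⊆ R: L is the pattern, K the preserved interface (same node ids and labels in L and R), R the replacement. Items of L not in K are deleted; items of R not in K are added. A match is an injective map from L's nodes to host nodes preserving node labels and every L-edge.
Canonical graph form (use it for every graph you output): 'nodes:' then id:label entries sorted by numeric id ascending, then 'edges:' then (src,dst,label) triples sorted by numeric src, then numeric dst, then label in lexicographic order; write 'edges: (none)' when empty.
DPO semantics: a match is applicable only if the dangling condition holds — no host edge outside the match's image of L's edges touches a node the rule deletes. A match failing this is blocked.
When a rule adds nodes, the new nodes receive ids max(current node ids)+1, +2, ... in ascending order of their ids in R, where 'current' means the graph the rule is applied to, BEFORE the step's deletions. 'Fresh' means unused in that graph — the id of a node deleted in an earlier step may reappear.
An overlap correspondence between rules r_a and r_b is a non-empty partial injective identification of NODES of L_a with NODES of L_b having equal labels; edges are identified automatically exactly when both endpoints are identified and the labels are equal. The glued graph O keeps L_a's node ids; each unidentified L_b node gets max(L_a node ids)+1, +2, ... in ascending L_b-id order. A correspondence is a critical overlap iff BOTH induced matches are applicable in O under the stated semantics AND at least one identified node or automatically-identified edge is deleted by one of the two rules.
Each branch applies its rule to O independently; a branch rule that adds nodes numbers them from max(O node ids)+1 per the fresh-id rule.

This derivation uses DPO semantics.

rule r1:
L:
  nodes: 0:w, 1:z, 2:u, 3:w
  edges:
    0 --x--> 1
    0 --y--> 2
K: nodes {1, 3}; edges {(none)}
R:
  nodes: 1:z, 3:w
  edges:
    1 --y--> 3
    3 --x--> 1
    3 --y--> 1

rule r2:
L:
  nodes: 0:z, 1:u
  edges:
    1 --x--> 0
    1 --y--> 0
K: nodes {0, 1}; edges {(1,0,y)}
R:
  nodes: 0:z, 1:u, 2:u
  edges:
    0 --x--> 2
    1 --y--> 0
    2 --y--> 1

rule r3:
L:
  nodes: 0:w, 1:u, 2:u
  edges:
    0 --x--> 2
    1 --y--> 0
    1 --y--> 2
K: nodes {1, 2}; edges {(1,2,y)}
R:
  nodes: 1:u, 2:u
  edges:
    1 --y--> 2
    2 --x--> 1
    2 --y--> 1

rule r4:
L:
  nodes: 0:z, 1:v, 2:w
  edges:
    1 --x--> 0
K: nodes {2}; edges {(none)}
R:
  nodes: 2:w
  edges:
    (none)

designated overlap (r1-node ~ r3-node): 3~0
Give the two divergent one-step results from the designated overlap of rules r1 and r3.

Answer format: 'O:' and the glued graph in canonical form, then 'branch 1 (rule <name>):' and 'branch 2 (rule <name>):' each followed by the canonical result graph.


O:
nodes: 0:w, 1:z, 2:u, 3:w, 4:u, 5:u
edges: (0,1,x); (0,2,y); (3,5,x); (4,3,y); (4,5,y)
branch 1 (rule r1):
nodes: 1:z, 3:w, 4:u, 5:u
edges: (1,3,y); (3,1,x); (3,1,y); (3,5,x); (4,3,y); (4,5,y)
branch 2 (rule r3):
nodes: 0:w, 1:z, 2:u, 4:u, 5:u
edges: (0,1,x); (0,2,y); (4,5,y); (5,4,x); (5,4,y)


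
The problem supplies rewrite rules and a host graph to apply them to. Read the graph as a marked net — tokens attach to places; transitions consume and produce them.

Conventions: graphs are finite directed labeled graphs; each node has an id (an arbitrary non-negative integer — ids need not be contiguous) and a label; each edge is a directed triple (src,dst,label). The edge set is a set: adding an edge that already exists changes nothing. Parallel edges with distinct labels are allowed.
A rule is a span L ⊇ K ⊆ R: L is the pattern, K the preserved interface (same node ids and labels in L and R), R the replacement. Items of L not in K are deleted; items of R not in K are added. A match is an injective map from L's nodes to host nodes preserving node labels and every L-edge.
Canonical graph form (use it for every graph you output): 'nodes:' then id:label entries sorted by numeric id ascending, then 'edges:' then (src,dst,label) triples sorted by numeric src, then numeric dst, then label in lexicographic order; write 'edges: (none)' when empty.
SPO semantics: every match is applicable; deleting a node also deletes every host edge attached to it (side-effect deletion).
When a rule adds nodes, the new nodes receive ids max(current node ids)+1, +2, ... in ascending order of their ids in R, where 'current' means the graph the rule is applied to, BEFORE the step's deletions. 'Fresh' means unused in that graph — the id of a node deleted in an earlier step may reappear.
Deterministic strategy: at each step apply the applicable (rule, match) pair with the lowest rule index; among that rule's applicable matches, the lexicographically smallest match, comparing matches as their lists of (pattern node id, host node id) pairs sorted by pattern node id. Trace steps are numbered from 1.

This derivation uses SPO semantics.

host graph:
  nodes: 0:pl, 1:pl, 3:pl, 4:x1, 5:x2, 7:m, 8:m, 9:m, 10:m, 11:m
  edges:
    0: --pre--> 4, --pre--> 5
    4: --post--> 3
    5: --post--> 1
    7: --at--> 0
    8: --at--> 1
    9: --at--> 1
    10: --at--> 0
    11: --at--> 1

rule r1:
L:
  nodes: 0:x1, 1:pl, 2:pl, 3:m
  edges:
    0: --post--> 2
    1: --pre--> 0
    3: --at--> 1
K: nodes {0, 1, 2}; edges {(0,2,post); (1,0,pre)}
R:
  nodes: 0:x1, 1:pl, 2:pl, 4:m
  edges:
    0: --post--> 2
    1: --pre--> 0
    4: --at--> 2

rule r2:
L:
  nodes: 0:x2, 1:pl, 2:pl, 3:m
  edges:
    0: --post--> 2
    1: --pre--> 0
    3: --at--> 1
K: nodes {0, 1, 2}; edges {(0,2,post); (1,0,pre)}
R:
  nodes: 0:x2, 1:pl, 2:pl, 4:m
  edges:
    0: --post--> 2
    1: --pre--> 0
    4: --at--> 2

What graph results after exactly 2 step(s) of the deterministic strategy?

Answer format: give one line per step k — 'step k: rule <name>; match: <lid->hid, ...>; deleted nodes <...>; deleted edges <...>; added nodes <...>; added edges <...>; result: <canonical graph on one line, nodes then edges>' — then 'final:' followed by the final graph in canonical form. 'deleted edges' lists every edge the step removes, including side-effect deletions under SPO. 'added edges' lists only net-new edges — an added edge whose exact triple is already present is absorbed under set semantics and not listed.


step 1: rule r1; match: 0->4, 1->0, 2->3, 3->7; deleted nodes 7; deleted edges (7,0,at); added nodes 12; added edges (12,3,at); result: nodes: 0:pl, 1:pl, 3:pl, 4:x1, 5:x2, 8:m, 9:m, 10:m, 11:m, 12:m edges: (0,4,pre); (0,5,pre); (4,3,post); (5,1,post); (8,1,at); (9,1,at); (10,0,at); (11,1,at); (12,3,at)
step 2: rule r1; match: 0->4, 1->0, 2->3, 3->10; deleted nodes 10; deleted edges (10,0,at); added nodes 13; added edges (13,3,at); result: nodes: 0:pl, 1:pl, 3:pl, 4:x1, 5:x2, 8:m, 9:m, 11:m, 12:m, 13:m edges: (0,4,pre); (0,5,pre); (4,3,post); (5,1,post); (8,1,at); (9,1,at); (11,1,at); (12,3,at); (13,3,at)
final:
nodes: 0:pl, 1:pl, 3:pl, 4:x1, 5:x2, 8:m, 9:m, 11:m, 12:m, 13:m
edges: (0,4,pre); (0,5,pre); (4,3,post); (5,1,post); (8,1,at); (9,1,at); (11,1,at); (12,3,at); (13,3,at)


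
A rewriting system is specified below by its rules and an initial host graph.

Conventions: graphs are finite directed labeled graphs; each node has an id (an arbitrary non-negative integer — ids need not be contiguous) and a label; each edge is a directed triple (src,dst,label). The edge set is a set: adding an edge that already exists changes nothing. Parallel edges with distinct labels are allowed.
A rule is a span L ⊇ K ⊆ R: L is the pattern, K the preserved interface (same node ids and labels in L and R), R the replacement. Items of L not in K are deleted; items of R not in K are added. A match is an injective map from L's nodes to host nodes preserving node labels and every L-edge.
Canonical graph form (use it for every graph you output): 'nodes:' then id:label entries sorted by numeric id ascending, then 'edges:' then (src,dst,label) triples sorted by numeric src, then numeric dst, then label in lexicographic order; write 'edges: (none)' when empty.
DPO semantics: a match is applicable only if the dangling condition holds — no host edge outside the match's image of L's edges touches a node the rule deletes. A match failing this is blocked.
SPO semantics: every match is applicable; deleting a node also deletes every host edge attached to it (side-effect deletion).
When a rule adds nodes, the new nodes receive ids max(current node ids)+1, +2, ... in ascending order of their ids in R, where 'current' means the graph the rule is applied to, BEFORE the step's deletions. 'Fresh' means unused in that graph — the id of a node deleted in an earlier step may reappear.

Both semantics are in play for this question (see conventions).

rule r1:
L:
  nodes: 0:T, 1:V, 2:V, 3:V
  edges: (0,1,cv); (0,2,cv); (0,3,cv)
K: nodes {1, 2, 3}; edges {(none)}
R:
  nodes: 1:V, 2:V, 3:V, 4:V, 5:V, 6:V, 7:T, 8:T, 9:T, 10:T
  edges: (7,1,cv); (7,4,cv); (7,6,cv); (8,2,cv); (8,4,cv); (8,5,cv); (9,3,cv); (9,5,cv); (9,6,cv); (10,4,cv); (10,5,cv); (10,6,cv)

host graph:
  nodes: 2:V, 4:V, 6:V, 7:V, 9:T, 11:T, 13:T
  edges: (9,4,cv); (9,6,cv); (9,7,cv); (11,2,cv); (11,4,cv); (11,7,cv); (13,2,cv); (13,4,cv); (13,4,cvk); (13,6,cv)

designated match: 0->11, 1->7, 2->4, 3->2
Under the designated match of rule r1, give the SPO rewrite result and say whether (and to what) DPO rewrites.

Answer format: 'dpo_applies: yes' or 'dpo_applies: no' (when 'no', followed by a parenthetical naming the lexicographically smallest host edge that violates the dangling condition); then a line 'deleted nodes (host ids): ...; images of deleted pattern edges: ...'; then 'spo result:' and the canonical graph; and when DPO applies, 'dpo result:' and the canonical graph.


dpo_applies: yes
deleted nodes (host ids): 11; images of deleted pattern edges: (11,2,cv); (11,4,cv); (11,7,cv)
spo result:
nodes: 2:V, 4:V, 6:V, 7:V, 9:T, 13:T, 14:V, 15:V, 16:V, 17:T, 18:T, 19:T, 20:T
edges: (9,4,cv); (9,6,cv); (9,7,cv); (13,2,cv); (13,4,cv); (13,4,cvk); (13,6,cv); (17,7,cv); (17,14,cv); (17,16,cv); (18,4,cv); (18,14,cv); (18,15,cv); (19,2,cv); (19,15,cv); (19,16,cv); (20,14,cv); (20,15,cv); (20,16,cv)
dpo result:
nodes: 2:V, 4:V, 6:V, 7:V, 9:T, 13:T, 14:V, 15:V, 16:V, 17:T, 18:T, 19:T, 20:T
edges: (9,4,cv); (9,6,cv); (9,7,cv); (13,2,cv); (13,4,cv); (13,4,cvk); (13,6,cv); (17,7,cv); (17,14,cv); (17,16,cv); (18,4,cv); (18,14,cv); (18,15,cv); (19,2,cv); (19,15,cv); (19,16,cv); (20,14,cv); (20,15,cv); (20,16,cv)


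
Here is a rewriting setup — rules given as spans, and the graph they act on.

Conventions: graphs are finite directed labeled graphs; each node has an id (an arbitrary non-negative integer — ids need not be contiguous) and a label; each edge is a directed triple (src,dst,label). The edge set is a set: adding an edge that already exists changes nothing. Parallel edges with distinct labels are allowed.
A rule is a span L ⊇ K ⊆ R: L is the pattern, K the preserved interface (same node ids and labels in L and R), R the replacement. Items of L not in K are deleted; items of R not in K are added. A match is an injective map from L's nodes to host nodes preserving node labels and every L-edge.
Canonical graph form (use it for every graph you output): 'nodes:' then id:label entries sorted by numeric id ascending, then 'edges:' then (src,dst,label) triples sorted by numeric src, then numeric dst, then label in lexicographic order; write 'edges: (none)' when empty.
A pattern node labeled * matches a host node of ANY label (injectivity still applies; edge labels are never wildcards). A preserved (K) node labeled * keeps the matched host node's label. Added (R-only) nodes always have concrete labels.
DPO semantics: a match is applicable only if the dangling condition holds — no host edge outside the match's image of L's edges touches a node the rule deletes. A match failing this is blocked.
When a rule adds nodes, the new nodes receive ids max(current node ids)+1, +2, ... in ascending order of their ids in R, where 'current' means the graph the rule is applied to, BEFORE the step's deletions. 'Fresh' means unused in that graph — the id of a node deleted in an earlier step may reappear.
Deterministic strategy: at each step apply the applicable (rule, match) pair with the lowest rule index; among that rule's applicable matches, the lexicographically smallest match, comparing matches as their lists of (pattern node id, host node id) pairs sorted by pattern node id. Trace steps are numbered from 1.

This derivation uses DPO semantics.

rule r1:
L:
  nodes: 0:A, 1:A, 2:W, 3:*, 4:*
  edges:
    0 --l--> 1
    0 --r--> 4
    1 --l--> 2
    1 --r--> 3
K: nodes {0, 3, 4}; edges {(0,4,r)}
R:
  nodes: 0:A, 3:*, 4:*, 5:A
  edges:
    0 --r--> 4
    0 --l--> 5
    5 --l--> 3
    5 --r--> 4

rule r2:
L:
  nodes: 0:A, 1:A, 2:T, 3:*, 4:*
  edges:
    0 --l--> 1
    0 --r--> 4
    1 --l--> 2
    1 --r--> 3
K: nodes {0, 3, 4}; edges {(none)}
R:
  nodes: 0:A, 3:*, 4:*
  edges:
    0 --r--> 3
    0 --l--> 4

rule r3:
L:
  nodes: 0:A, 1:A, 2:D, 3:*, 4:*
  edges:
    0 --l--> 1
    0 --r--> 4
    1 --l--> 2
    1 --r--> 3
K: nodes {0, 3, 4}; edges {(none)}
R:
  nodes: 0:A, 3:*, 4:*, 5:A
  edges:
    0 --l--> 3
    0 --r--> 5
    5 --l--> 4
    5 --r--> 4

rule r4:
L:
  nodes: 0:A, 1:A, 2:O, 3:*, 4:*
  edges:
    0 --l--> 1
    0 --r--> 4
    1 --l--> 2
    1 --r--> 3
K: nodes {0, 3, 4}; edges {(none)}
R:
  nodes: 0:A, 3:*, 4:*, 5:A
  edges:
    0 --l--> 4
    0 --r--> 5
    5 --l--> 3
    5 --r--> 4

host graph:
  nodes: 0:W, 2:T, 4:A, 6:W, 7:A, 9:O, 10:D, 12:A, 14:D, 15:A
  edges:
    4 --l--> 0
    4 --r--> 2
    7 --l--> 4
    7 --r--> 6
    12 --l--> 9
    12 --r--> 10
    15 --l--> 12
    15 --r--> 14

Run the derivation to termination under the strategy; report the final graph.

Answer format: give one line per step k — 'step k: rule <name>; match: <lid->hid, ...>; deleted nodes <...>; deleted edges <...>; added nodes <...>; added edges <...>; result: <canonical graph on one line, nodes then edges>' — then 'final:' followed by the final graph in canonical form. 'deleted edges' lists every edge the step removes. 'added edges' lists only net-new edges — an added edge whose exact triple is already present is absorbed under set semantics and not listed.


step 1: rule r1; match: 0->7, 1->4, 2->0, 3->2, 4->6; deleted nodes 0, 4; deleted edges (4,0,l); (4,2,r); (7,4,l); added nodes 16; added edges (7,16,l); (16,2,l); (16,6,r); result: nodes: 2:T, 6:W, 7:A, 9:O, 10:D, 12:A, 14:D, 15:A, 16:A edges: (7,6,r); (7,16,l); (12,9,l); (12,10,r); (15,12,l); (15,14,r); (16,2,l); (16,6,r)
step 2: rule r4; match: 0->15, 1->12, 2->9, 3->10, 4->14; deleted nodes 9, 12; deleted edges (12,9,l); (12,10,r); (15,12,l); (15,14,r); added nodes 17; added edges (15,14,l); (15,17,r); (17,10,l); (17,14,r); result: nodes: 2:T, 6:W, 7:A, 10:D, 14:D, 15:A, 16:A, 17:A edges: (7,6,r); (7,16,l); (15,14,l); (15,17,r); (16,2,l); (16,6,r); (17,10,l); (17,14,r)
final:
nodes: 2:T, 6:W, 7:A, 10:D, 14:D, 15:A, 16:A, 17:A
edges: (7,6,r); (7,16,l); (15,14,l); (15,17,r); (16,2,l); (16,6,r); (17,10,l); (17,14,r)


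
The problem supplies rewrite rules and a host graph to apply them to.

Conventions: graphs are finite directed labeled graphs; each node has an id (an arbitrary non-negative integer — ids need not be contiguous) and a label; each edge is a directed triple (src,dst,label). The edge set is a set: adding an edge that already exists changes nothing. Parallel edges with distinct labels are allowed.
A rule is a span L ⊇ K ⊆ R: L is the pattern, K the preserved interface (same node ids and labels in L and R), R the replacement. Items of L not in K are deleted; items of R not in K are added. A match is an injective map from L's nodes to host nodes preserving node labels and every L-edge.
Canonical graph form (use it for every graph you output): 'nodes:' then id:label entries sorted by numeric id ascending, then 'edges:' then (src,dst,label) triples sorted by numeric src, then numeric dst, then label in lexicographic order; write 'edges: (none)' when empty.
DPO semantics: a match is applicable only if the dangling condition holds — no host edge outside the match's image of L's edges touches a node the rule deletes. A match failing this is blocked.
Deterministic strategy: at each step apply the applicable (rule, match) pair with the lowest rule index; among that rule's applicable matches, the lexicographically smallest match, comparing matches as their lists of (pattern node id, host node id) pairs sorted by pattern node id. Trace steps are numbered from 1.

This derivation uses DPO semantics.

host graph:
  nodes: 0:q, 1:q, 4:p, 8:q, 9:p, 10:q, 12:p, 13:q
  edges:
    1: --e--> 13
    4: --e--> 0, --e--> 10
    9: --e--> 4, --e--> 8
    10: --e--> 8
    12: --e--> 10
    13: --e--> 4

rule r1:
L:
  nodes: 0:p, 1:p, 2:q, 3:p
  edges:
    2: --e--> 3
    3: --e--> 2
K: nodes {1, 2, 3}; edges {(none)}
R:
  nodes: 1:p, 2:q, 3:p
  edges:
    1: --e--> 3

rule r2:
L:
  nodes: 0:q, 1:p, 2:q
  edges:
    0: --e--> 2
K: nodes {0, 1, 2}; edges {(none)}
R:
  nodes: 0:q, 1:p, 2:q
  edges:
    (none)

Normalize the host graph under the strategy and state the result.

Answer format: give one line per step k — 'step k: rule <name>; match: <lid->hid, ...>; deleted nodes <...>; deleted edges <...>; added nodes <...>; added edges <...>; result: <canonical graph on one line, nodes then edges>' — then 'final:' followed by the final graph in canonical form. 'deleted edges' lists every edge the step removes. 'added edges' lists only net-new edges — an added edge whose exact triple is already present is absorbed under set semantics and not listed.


step 1: rule r2; match: 0->1, 1->4, 2->13; deleted nodes (none); deleted edges (1,13,e); added nodes (none); added edges (none); result: nodes: 0:q, 1:q, 4:p, 8:q, 9:p, 10:q, 12:p, 13:q edges: (4,0,e); (4,10,e); (9,4,e); (9,8,e); (10,8,e); (12,10,e); (13,4,e)
step 2: rule r2; match: 0->10, 1->4, 2->8; deleted nodes (none); deleted edges (10,8,e); added nodes (none); added edges (none); result: nodes: 0:q, 1:q, 4:p, 8:q, 9:p, 10:q, 12:p, 13:q edges: (4,0,e); (4,10,e); (9,4,e); (9,8,e); (12,10,e); (13,4,e)
final:
nodes: 0:q, 1:q, 4:p, 8:q, 9:p, 10:q, 12:p, 13:q
edges: (4,0,e); (4,10,e); (9,4,e); (9,8,e); (12,10,e); (13,4,e)


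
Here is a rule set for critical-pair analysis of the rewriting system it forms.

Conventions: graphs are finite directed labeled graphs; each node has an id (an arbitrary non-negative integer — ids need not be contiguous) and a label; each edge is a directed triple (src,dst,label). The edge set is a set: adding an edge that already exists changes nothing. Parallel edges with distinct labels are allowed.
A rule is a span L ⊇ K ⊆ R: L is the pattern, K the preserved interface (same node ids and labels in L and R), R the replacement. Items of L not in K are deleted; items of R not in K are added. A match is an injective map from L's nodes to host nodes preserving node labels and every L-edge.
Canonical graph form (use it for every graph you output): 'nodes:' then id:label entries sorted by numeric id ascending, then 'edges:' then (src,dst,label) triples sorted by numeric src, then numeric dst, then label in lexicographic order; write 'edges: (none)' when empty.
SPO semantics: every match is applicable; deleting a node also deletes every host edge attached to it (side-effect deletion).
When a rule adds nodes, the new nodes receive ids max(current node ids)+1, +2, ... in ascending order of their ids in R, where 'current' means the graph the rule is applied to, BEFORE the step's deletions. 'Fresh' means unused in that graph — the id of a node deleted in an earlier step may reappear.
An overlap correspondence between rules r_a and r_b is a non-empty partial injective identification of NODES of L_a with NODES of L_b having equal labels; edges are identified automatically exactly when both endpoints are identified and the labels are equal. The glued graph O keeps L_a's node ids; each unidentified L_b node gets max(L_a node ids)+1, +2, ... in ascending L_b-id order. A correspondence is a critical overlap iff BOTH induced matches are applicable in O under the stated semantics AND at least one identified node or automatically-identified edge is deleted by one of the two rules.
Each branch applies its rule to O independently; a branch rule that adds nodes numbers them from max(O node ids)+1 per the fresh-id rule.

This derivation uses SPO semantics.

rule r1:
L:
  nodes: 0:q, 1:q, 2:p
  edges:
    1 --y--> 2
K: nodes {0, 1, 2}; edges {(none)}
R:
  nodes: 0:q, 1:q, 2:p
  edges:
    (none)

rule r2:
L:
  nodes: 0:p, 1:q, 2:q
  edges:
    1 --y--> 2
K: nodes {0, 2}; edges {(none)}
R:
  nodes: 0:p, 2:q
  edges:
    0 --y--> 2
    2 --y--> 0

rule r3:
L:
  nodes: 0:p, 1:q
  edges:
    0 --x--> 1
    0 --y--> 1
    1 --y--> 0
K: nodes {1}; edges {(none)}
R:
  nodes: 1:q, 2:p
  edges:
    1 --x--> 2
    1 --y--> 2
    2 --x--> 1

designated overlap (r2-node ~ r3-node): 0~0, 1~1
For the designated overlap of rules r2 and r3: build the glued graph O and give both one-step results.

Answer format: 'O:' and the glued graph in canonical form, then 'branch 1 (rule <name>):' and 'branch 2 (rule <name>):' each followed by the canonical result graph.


O:
nodes: 0:p, 1:q, 2:q
edges: (0,1,x); (0,1,y); (1,0,y); (1,2,y)
branch 1 (rule r2):
nodes: 0:p, 2:q
edges: (0,2,y); (2,0,y)
branch 2 (rule r3):
nodes: 1:q, 2:q, 3:p
edges: (1,2,y); (1,3,x); (1,3,y); (3,1,x)


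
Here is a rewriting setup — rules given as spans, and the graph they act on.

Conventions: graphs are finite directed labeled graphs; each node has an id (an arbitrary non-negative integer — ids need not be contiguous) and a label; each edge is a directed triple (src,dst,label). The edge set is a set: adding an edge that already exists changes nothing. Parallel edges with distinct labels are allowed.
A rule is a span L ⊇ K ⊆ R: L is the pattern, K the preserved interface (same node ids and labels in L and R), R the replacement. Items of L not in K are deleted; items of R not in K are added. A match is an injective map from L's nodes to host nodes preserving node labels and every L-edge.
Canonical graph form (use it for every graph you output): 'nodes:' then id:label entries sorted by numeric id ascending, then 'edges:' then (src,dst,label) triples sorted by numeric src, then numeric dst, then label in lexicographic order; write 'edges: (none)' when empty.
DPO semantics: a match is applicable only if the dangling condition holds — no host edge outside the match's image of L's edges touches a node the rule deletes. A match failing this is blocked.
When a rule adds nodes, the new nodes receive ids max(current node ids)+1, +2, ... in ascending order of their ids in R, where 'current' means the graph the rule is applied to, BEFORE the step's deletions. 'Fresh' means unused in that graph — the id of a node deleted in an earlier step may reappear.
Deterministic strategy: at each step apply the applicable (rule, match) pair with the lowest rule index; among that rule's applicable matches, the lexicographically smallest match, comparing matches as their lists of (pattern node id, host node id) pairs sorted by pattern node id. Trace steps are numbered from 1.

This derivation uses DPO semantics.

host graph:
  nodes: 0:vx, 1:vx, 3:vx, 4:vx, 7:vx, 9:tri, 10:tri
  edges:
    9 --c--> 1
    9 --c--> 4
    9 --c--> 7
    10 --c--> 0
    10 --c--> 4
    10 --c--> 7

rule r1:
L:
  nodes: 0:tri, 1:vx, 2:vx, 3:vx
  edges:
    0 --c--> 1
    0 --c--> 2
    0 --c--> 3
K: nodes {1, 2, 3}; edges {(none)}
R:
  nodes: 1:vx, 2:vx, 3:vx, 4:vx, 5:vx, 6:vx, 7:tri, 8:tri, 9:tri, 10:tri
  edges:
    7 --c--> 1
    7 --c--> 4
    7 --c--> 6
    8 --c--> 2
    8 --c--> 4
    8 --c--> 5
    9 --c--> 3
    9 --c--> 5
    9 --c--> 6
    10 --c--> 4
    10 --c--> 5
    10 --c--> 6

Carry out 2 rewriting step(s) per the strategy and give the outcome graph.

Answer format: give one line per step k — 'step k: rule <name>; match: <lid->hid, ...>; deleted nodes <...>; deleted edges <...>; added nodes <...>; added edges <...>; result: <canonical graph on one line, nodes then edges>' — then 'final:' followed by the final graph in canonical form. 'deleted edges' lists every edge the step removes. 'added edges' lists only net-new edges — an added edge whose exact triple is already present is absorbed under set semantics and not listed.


step 1: rule r1; match: 0->9, 1->1, 2->4, 3->7; deleted nodes 9; deleted edges (9,1,c); (9,4,c); (9,7,c); added nodes 11, 12, 13, 14, 15, 16, 17; added edges (14,1,c); (14,11,c); (14,13,c); (15,4,c); (15,11,c); (15,12,c); (16,7,c); (16,12,c); (16,13,c); (17,11,c); (17,12,c); (17,13,c); result: nodes: 0:vx, 1:vx, 3:vx, 4:vx, 7:vx, 10:tri, 11:vx, 12:vx, 13:vx, 14:tri, 15:tri, 16:tri, 17:tri edges: (10,0,c); (10,4,c); (10,7,c); (14,1,c); (14,11,c); (14,13,c); (15,4,c); (15,11,c); (15,12,c); (16,7,c); (16,12,c); (16,13,c); (17,11,c); (17,12,c); (17,13,c)
step 2: rule r1; match: 0->10, 1->0, 2->4, 3->7; deleted nodes 10; deleted edges (10,0,c); (10,4,c); (10,7,c); added nodes 18, 19, 20, 21, 22, 23, 24; added edges (21,0,c); (21,18,c); (21,20,c); (22,4,c); (22,18,c); (22,19,c); (23,7,c); (23,19,c); (23,20,c); (24,18,c); (24,19,c); (24,20,c); result: nodes: 0:vx, 1:vx, 3:vx, 4:vx, 7:vx, 11:vx, 12:vx, 13:vx, 14:tri, 15:tri, 16:tri, 17:tri, 18:vx, 19:vx, 20:vx, 21:tri, 22:tri, 23:tri, 24:tri edges: (14,1,c); (14,11,c); (14,13,c); (15,4,c); (15,11,c); (15,12,c); (16,7,c); (16,12,c); (16,13,c); (17,11,c); (17,12,c); (17,13,c); (21,0,c); (21,18,c); (21,20,c); (22,4,c); (22,18,c); (22,19,c); (23,7,c); (23,19,c); (23,20,c); (24,18,c); (24,19,c); (24,20,c)
final:
nodes: 0:vx, 1:vx, 3:vx, 4:vx, 7:vx, 11:vx, 12:vx, 13:vx, 14:tri, 15:tri, 16:tri, 17:tri, 18:vx, 19:vx, 20:vx, 21:tri, 22:tri, 23:tri, 24:tri
edges: (14,1,c); (14,11,c); (14,13,c); (15,4,c); (15,11,c); (15,12,c); (16,7,c); (16,12,c); (16,13,c); (17,11,c); (17,12,c); (17,13,c); (21,0,c); (21,18,c); (21,20,c); (22,4,c); (22,18,c); (22,19,c); (23,7,c); (23,19,c); (23,20,c); (24,18,c); (24,19,c); (24,20,c)


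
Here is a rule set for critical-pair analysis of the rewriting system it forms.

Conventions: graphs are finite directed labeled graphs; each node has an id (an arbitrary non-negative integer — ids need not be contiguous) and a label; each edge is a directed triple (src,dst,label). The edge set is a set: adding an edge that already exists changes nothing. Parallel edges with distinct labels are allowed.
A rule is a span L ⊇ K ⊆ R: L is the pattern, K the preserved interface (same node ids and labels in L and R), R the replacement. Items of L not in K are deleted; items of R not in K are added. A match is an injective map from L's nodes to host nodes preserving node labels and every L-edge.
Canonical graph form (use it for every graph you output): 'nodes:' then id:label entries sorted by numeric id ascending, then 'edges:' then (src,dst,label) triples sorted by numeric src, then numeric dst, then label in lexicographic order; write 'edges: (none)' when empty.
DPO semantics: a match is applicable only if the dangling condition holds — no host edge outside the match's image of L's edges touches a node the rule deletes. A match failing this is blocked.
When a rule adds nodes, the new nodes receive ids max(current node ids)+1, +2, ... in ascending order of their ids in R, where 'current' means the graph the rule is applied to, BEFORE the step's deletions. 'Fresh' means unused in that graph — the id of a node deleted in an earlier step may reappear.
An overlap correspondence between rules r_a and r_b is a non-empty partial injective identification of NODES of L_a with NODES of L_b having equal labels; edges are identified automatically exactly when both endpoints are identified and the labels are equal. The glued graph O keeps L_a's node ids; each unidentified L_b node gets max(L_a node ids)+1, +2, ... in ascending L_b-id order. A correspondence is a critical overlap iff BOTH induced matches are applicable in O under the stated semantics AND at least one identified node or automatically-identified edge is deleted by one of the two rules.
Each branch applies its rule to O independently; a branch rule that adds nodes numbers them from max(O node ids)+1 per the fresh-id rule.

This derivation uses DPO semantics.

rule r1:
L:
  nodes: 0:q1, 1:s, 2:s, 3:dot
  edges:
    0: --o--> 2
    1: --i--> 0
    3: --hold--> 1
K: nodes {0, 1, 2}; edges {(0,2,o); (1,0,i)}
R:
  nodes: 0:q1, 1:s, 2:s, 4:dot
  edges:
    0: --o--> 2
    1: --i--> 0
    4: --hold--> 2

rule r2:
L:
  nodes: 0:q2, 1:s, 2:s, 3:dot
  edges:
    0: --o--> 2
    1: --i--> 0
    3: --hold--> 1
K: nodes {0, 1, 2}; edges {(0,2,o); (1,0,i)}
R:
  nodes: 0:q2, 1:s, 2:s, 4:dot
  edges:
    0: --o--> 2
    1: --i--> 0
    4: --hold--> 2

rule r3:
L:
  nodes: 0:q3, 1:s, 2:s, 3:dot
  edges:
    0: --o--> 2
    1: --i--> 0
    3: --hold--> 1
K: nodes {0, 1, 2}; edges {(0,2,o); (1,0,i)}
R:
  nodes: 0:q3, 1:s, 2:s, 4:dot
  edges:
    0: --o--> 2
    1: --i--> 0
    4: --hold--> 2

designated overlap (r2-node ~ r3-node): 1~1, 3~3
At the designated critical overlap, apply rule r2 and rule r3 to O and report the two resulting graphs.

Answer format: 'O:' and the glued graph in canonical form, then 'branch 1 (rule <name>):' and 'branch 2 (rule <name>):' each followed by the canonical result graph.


O:
nodes: 0:q2, 1:s, 2:s, 3:dot, 4:q3, 5:s
edges: (0,2,o); (1,0,i); (1,4,i); (3,1,hold); (4,5,o)
branch 1 (rule r2):
nodes: 0:q2, 1:s, 2:s, 4:q3, 5:s, 6:dot
edges: (0,2,o); (1,0,i); (1,4,i); (4,5,o); (6,2,hold)
branch 2 (rule r3):
nodes: 0:q2, 1:s, 2:s, 4:q3, 5:s, 6:dot
edges: (0,2,o); (1,0,i); (1,4,i); (4,5,o); (6,5,hold)


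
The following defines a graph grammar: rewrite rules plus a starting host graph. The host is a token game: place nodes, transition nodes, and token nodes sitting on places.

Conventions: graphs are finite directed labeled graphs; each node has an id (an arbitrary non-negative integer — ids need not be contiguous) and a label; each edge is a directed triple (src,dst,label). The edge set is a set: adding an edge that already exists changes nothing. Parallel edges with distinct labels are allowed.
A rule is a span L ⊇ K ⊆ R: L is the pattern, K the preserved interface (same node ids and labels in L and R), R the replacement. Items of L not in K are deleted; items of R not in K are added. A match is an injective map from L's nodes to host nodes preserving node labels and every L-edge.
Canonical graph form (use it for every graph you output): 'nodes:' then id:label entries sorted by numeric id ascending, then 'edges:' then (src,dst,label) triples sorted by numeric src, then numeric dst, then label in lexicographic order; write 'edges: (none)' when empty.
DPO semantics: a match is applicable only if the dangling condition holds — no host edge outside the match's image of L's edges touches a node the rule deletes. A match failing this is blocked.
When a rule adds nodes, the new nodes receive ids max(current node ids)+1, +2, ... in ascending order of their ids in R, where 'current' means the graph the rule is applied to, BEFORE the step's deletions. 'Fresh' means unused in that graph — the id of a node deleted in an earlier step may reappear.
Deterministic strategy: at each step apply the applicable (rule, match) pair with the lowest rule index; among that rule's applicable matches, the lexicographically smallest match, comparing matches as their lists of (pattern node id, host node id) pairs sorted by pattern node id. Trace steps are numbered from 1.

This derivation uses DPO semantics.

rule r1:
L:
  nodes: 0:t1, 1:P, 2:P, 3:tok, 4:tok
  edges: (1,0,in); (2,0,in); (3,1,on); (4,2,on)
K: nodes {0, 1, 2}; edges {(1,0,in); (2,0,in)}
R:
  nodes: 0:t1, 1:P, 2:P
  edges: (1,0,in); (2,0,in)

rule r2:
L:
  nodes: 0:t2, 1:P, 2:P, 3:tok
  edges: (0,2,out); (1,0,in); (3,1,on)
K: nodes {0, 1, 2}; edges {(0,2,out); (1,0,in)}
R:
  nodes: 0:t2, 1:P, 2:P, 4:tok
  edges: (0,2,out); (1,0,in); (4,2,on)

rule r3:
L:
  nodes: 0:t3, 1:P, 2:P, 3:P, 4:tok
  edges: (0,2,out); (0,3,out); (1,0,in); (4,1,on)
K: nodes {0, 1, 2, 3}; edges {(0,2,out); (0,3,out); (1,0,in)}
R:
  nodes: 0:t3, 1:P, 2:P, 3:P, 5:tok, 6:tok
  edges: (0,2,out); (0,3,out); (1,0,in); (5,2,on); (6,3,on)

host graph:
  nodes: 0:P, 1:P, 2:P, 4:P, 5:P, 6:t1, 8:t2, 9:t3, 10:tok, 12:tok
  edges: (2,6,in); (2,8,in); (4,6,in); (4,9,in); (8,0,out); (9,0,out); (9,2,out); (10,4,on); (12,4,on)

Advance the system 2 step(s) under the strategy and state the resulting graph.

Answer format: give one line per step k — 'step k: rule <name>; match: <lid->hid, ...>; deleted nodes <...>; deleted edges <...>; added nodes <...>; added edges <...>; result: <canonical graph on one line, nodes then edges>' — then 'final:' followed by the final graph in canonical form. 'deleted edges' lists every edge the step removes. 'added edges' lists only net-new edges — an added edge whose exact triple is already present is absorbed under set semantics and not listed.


step 1: rule r3; match: 0->9, 1->4, 2->0, 3->2, 4->10; deleted nodes 10; deleted edges (10,4,on); added nodes 13, 14; added edges (13,0,on); (14,2,on); result: nodes: 0:P, 1:P, 2:P, 4:P, 5:P, 6:t1, 8:t2, 9:t3, 12:tok, 13:tok, 14:tok edges: (2,6,in); (2,8,in); (4,6,in); (4,9,in); (8,0,out); (9,0,out); (9,2,out); (12,4,on); (13,0,on); (14,2,on)
step 2: rule r1; match: 0->6, 1->2, 2->4, 3->14, 4->12; deleted nodes 12, 14; deleted edges (12,4,on); (14,2,on); added nodes (none); added edges (none); result: nodes: 0:P, 1:P, 2:P, 4:P, 5:P, 6:t1, 8:t2, 9:t3, 13:tok edges: (2,6,in); (2,8,in); (4,6,in); (4,9,in); (8,0,out); (9,0,out); (9,2,out); (13,0,on)
final:
nodes: 0:P, 1:P, 2:P, 4:P, 5:P, 6:t1, 8:t2, 9:t3, 13:tok
edges: (2,6,in); (2,8,in); (4,6,in); (4,9,in); (8,0,out); (9,0,out); (9,2,out); (13,0,on)


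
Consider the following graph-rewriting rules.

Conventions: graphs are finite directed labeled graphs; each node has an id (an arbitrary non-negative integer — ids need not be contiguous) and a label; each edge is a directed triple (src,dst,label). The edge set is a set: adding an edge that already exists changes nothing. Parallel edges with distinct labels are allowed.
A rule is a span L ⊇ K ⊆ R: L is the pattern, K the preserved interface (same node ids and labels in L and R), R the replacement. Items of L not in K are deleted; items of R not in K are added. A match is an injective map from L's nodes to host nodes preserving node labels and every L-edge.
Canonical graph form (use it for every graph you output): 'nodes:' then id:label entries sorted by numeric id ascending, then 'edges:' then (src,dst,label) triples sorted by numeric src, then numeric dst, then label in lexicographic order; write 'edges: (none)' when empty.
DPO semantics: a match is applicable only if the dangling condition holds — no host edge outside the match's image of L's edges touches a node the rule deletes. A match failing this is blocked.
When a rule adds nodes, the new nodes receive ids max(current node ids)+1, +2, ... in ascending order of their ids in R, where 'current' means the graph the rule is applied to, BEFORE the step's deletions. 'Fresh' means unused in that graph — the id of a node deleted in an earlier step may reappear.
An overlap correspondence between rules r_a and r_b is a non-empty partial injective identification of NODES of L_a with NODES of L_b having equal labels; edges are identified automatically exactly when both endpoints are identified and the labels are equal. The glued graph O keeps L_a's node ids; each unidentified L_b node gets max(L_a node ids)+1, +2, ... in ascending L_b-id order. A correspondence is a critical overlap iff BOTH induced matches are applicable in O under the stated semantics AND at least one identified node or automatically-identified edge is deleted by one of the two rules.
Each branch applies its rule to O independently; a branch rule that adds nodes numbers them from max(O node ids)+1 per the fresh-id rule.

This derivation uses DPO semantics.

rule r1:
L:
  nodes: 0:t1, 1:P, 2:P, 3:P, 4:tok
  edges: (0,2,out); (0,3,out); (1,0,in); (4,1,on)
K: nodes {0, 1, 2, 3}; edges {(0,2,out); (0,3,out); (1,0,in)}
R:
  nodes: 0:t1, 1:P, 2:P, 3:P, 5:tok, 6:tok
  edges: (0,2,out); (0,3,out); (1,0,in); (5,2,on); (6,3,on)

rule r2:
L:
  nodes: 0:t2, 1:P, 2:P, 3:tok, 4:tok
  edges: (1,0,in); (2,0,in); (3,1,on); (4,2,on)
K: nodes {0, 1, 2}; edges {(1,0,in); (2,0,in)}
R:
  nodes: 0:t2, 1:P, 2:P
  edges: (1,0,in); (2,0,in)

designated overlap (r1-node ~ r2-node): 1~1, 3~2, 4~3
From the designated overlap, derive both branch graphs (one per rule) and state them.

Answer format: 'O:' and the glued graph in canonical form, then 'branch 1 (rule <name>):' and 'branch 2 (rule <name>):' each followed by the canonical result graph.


O:
nodes: 0:t1, 1:P, 2:P, 3:P, 4:tok, 5:t2, 6:tok
edges: (0,2,out); (0,3,out); (1,0,in); (1,5,in); (3,5,in); (4,1,on); (6,3,on)
branch 1 (rule r1):
nodes: 0:t1, 1:P, 2:P, 3:P, 5:t2, 6:tok, 7:tok, 8:tok
edges: (0,2,out); (0,3,out); (1,0,in); (1,5,in); (3,5,in); (6,3,on); (7,2,on); (8,3,on)
branch 2 (rule r2):
nodes: 0:t1, 1:P, 2:P, 3:P, 5:t2
edges: (0,2,out); (0,3,out); (1,0,in); (1,5,in); (3,5,in)


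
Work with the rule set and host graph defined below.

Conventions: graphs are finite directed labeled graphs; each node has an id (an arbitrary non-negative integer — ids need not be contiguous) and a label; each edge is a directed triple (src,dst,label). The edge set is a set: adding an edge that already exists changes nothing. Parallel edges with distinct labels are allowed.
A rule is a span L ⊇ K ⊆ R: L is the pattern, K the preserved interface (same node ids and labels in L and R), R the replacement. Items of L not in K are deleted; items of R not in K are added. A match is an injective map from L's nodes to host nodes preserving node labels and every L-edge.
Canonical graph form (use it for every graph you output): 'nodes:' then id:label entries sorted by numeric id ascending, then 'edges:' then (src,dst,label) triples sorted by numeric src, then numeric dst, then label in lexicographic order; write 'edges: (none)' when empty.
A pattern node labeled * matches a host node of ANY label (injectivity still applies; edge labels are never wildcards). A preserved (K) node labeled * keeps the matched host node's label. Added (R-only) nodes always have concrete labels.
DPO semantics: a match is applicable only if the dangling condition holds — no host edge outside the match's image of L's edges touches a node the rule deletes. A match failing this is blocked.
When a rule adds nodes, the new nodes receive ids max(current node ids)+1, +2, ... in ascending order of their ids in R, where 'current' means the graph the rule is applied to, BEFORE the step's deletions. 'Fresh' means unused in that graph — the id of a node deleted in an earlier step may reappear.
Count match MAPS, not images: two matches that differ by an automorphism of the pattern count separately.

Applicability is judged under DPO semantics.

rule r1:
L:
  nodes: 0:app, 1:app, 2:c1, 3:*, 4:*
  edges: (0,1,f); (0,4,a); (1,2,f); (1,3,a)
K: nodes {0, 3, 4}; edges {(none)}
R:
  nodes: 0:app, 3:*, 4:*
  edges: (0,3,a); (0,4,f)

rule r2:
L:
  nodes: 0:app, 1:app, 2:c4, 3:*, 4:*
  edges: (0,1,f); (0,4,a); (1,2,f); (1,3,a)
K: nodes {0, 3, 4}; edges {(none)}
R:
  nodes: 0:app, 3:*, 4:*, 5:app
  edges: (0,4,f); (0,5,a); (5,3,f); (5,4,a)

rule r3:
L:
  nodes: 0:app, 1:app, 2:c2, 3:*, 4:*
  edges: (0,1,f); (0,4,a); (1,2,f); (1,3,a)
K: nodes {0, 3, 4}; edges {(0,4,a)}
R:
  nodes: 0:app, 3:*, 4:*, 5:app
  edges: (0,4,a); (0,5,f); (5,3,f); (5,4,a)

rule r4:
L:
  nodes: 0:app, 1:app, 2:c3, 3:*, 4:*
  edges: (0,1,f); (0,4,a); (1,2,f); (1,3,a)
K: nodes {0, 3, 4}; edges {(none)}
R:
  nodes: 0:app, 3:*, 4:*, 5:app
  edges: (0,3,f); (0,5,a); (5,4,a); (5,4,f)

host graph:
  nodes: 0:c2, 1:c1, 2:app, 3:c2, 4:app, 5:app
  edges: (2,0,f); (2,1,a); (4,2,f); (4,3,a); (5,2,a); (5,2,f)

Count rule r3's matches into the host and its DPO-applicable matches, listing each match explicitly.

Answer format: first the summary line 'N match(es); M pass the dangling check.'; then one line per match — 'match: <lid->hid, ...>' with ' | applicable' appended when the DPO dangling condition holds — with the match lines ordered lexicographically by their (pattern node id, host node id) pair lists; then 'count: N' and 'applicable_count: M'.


1 match(es); 0 pass the dangling check.
match: 0->4, 1->2, 2->0, 3->1, 4->3
count: 1
applicable_count: 0
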